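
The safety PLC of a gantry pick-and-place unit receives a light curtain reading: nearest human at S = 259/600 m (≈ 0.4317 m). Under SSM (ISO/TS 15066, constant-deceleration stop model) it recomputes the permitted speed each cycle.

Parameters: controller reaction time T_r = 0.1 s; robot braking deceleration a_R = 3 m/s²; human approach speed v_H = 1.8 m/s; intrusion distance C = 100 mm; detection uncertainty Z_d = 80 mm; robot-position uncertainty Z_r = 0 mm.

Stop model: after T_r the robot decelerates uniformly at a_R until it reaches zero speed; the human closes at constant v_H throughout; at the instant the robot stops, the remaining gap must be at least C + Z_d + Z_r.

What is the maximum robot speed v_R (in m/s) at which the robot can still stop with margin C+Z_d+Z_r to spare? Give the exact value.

quadratic (1/6)·v² + (7/10)·v + (-43/600) = 0
  disc = (7/10)² − 4·(1/6)·(-43/600) = 121/225 ; √disc = 11/15
  v_R = (−(7/10) + 11/15) / (2·(1/6)) = 1/10 m/s
check:
T_s = v_R/a_R = (1/10)/3 = 0.0333 s
reaction-phase robot travel = 0.1000·0.1000 = 0.0100 m
robot under decel: 0.1000²/(2·3.0000) = 0.0017 m
person approaches 1.8000·(0.1000+0.0333) = 0.2400 m
residual clearance needed = 0.1000+0.0800+0.0000 = 0.1800 m
sum ≈ 0.0100+0.0017+0.2400+0.1800 ≈ 0.4317 m = S ✓

v_R_max = 1/10 m/s = 0.1000 m/s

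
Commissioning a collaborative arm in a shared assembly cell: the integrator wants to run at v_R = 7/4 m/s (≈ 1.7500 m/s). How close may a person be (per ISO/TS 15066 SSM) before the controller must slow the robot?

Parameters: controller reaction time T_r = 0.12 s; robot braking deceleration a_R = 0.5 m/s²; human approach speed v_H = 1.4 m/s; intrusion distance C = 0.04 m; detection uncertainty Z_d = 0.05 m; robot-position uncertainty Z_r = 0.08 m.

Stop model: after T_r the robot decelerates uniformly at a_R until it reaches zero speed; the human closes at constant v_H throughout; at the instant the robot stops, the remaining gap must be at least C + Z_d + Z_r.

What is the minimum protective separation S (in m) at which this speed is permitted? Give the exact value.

T_s = v_R/a_R = (7/4)/(1/2) = 3.5000 s
reaction-phase robot travel = 1.7500·0.1200 = 0.2100 m
braking distance = 1.7500²/(2·0.5000) = 3.0625 m
person approaches 1.4000·(0.1200+3.5000) = 5.0680 m
margins: 0.0400+0.0500+0.0800 = 0.1700 m
S_min ≈ 0.2100+3.0625+5.0680+0.1700  ⇒  S_min = 17021/2000 m

S_min = 17021/2000 m = 8.5105 m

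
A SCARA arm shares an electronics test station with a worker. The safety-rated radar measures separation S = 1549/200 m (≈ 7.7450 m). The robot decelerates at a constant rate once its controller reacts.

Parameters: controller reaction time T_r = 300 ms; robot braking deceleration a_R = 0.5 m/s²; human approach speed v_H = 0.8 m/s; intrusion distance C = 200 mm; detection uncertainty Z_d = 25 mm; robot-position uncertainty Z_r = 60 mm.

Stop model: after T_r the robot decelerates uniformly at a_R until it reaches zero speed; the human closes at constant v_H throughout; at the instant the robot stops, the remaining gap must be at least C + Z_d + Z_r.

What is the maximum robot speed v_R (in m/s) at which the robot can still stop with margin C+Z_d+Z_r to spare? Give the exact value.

at the boundary: (1)·v² + (19/10)·v + (-361/50) = 0
  disc = (19/10)² − 4·(1)·(-361/50) = 3249/100 ; √disc = 57/10
  v_R = (−(19/10) + 57/10) / (2·(1)) = 19/10 m/s
check:
stop time T_s = (19/10)/(1/2) = 3.8000 s
robot covers v_R·T_r = 1.9000·0.3000 = 0.5700 m before braking
braking distance = 1.9000²/(2·0.5000) = 3.6100 m
human over T_r+T_s: 0.8000·(0.3000+3.8000) = 3.2800 m
residual clearance needed = 0.2000+0.0250+0.0600 = 0.2850 m
sum ≈ 0.5700+3.6100+3.2800+0.2850 ≈ 7.7450 m = S ✓

v_R_max = 19/10 m/s = 1.9000 m/s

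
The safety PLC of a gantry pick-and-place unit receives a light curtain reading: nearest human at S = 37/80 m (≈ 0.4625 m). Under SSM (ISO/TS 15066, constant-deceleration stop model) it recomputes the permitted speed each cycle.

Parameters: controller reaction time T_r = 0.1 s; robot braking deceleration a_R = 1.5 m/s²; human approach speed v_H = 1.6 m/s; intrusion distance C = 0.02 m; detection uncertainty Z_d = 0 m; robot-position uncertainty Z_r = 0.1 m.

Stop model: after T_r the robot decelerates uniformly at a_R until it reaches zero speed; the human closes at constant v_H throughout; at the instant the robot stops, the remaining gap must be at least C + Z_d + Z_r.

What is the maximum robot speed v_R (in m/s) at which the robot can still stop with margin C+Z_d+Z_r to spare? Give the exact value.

quadratic (1/3)·v² + (7/6)·v + (-73/400) = 0
  disc = (7/6)² − 4·(1/3)·(-73/400) = 361/225 ; √disc = 19/15
  v_R = (−(7/6) + 19/15) / (2·(1/3)) = 3/20 m/s
check:
braking lasts T_s = (3/20)/(3/2) = 0.1000 s
robot covers v_R·T_r = 0.1500·0.1000 = 0.0150 m before braking
robot covers 0.1500·0.1000 − ½·1.5000·0.1000² = 0.0075 m while stopping
human over T_r+T_s: 1.6000·(0.1000+0.1000) = 0.3200 m
margins: 0.0200+0.0000+0.1000 = 0.1200 m
sum ≈ 0.0150+0.0075+0.3200+0.1200 ≈ 0.4625 m = S ✓

v_R_max = 3/20 m/s = 0.1500 m/s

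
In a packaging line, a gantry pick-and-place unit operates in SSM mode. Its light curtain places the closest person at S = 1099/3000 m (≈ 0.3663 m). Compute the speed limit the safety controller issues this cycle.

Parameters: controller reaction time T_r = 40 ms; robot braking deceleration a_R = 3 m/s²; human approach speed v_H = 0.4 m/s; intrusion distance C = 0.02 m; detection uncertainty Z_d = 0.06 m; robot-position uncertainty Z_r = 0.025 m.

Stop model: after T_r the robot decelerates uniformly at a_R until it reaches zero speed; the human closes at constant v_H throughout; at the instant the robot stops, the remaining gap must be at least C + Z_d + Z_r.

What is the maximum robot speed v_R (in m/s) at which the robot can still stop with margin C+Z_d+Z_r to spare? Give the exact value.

at the boundary: (1/6)·v² + (13/75)·v + (-92/375) = 0
  disc = (13/75)² − 4·(1/6)·(-92/375) = 121/625 ; √disc = 11/25
  v_R = (−(13/75) + 11/25) / (2·(1/6)) = 4/5 m/s
check:
T_s = v_R/a_R = (4/5)/3 = 0.2667 s
reaction-phase robot travel = 0.8000·0.0400 = 0.0320 m
robot covers 0.8000·0.2667 − ½·3.0000·0.2667² = 0.1067 m while stopping
human over T_r+T_s: 0.4000·(0.0400+0.2667) = 0.1227 m
margins: 0.0200+0.0600+0.0250 = 0.1050 m
sum ≈ 0.0320+0.1067+0.1227+0.1050 ≈ 0.3663 m = S ✓

v_R_max = 4/5 m/s = 0.8000 m/s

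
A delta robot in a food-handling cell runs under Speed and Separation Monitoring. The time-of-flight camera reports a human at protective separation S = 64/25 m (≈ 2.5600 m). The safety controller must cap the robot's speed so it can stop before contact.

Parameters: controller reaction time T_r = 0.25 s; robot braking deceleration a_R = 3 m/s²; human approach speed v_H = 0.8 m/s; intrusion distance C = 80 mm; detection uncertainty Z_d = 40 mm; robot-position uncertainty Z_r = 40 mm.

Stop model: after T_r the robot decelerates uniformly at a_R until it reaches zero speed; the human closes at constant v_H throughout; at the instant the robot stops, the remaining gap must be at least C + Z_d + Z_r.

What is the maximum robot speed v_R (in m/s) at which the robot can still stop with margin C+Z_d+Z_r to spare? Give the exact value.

v_R_max = 12/5 m/s = 2.4000 m/s

quadratic (1/6)·v² + (31/60)·v + (-11/5) = 0
  disc = (31/60)² − 4·(1/6)·(-11/5) = 6241/3600 ; √disc = 79/60
  v_R = (−(31/60) + 79/60) / (2·(1/6)) = 12/5 m/s
check:
T_s = v_R/a_R = (12/5)/3 = 0.8000 s
robot in T_r: 2.4000·0.2500 = 0.6000 m
robot under decel: 2.4000²/(2·3.0000) = 0.9600 m
human closes 0.8000·1.0500 = 0.8400 m
margins: 0.0800+0.0400+0.0400 = 0.1600 m
sum ≈ 0.6000+0.9600+0.8400+0.1600 ≈ 2.5600 m = S ✓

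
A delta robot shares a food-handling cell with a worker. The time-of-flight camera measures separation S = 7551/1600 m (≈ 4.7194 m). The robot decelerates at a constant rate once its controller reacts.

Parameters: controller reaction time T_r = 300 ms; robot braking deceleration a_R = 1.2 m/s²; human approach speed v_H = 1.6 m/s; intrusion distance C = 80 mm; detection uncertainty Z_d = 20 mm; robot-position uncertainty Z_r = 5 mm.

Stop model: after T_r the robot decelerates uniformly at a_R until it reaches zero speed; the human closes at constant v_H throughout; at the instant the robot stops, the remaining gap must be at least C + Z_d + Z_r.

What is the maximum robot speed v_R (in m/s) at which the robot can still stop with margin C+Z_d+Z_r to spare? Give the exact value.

v_R_max = 7/4 m/s = 1.7500 m/s

quadratic (5/12)·v² + (49/30)·v + (-1323/320) = 0
  disc = (49/30)² − 4·(5/12)·(-1323/320) = 137641/14400 ; √disc = 371/120
  v_R = (−(49/30) + 371/120) / (2·(5/12)) = 7/4 m/s
check:
braking lasts T_s = (7/4)/(6/5) = 1.4583 s
robot covers v_R·T_r = 1.7500·0.3000 = 0.5250 m before braking
robot under decel: 1.7500²/(2·1.2000) = 1.2760 m
human closes 1.6000·1.7583 = 2.8133 m
C+Z_d+Z_r = 0.0800+0.0200+0.0050 = 0.1050 m
sum ≈ 0.5250+1.2760+2.8133+0.1050 ≈ 4.7194 m = S ✓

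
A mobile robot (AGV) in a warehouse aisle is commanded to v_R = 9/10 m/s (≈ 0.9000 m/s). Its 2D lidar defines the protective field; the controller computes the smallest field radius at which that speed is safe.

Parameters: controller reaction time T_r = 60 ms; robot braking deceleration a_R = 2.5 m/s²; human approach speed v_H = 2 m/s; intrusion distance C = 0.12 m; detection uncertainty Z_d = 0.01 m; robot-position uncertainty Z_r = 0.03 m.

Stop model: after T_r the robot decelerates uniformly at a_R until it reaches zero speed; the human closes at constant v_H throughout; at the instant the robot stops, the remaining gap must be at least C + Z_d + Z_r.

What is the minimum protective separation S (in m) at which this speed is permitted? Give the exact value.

S_min = 152/125 m = 1.2160 m

T_s = v_R/a_R = (9/10)/(5/2) = 0.3600 s
reaction-phase robot travel = 0.9000·0.0600 = 0.0540 m
robot under decel: 0.9000²/(2·2.5000) = 0.1620 m
human over T_r+T_s: 2.0000·(0.0600+0.3600) = 0.8400 m
residual clearance needed = 0.1200+0.0100+0.0300 = 0.1600 m
S_min ≈ 0.0540+0.1620+0.8400+0.1600  ⇒  S_min = 152/125 m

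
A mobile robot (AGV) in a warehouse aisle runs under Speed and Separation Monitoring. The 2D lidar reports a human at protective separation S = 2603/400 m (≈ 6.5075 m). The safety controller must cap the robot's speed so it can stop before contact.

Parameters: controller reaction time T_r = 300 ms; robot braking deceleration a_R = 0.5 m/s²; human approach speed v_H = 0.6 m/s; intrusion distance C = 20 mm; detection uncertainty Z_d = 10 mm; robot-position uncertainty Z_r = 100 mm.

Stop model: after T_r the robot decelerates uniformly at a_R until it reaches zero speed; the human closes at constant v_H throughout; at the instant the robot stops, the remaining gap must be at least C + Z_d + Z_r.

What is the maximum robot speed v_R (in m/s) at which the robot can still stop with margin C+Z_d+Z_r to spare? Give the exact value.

v_R_max = 37/20 m/s = 1.8500 m/s

quadratic (1)·v² + (3/2)·v + (-2479/400) = 0
  disc = (3/2)² − 4·(1)·(-2479/400) = 676/25 ; √disc = 26/5
  v_R = (−(3/2) + 26/5) / (2·(1)) = 37/20 m/s
check:
stop time T_s = (37/20)/(1/2) = 3.7000 s
robot covers v_R·T_r = 1.8500·0.3000 = 0.5550 m before braking
robot under decel: 1.8500²/(2·0.5000) = 3.4225 m
person approaches 0.6000·(0.3000+3.7000) = 2.4000 m
margins: 0.0200+0.0100+0.1000 = 0.1300 m
sum ≈ 0.5550+3.4225+2.4000+0.1300 ≈ 6.5075 m = S ✓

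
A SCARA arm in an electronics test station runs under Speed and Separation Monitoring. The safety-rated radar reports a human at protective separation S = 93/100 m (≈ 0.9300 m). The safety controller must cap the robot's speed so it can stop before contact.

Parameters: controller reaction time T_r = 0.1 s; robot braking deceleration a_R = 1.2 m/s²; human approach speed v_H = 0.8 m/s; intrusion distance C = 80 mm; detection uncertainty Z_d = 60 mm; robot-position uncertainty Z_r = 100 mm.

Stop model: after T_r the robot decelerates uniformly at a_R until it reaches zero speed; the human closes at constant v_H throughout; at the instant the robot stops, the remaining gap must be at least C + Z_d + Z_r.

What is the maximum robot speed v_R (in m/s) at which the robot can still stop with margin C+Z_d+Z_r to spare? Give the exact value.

v_R_max = 3/5 m/s = 0.6000 m/s

collect terms ⇒ (5/12)·v_R² + (23/30)·v_R + (-61/100) = 0
  disc = (23/30)² − 4·(5/12)·(-61/100) = 361/225 ; √disc = 19/15
  v_R = (−(23/30) + 19/15) / (2·(5/12)) = 3/5 m/s
check:
T_s = v_R/a_R = (3/5)/(6/5) = 0.5000 s
robot covers v_R·T_r = 0.6000·0.1000 = 0.0600 m before braking
robot under decel: 0.6000²/(2·1.2000) = 0.1500 m
human over T_r+T_s: 0.8000·(0.1000+0.5000) = 0.4800 m
C+Z_d+Z_r = 0.0800+0.0600+0.1000 = 0.2400 m
sum ≈ 0.0600+0.1500+0.4800+0.2400 ≈ 0.9300 m = S ✓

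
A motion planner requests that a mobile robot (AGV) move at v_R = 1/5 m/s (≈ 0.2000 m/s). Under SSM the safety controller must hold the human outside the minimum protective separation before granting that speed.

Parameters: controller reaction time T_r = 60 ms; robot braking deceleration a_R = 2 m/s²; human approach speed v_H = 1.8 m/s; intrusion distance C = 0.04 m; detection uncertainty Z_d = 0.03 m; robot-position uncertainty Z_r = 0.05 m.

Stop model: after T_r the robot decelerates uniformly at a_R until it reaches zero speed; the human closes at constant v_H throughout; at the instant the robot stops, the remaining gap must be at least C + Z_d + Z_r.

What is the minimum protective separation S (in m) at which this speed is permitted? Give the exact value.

S_min = 43/100 m = 0.4300 m

braking lasts T_s = (1/5)/2 = 0.1000 s
reaction-phase robot travel = 0.2000·0.0600 = 0.0120 m
robot under decel: 0.2000²/(2·2.0000) = 0.0100 m
human over T_r+T_s: 1.8000·(0.0600+0.1000) = 0.2880 m
C+Z_d+Z_r = 0.0400+0.0300+0.0500 = 0.1200 m
S_min ≈ 0.0120+0.0100+0.2880+0.1200  ⇒  S_min = 43/100 m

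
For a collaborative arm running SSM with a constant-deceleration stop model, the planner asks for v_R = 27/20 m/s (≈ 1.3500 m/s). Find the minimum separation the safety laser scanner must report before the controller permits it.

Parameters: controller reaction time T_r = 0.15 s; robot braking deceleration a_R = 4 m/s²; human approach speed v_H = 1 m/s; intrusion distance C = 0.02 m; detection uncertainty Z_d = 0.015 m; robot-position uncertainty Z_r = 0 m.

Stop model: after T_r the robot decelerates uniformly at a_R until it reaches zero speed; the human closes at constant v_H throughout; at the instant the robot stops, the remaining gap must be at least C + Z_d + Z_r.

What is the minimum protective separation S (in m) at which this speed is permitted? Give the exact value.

S_min = 3049/3200 m = 0.9528 m

braking lasts T_s = (27/20)/4 = 0.3375 s
robot in T_r: 1.3500·0.1500 = 0.2025 m
robot under decel: 1.3500²/(2·4.0000) = 0.2278 m
human closes 1.0000·0.4875 = 0.4875 m
margins: 0.0200+0.0150+0.0000 = 0.0350 m
S_min ≈ 0.2025+0.2278+0.4875+0.0350  ⇒  S_min = 3049/3200 m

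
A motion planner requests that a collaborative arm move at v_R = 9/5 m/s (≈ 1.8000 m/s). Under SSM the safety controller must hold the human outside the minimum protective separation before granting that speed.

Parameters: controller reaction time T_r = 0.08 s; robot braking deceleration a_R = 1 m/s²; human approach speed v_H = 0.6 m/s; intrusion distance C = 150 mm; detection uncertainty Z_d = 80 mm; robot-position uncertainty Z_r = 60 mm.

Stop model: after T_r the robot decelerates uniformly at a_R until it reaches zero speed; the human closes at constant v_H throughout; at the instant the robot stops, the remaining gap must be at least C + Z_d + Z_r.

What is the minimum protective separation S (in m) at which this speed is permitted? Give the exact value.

S_min = 1591/500 m = 3.1820 m

stop time T_s = (9/5)/1 = 1.8000 s
robot covers v_R·T_r = 1.8000·0.0800 = 0.1440 m before braking
robot under decel: 1.8000²/(2·1.0000) = 1.6200 m
person approaches 0.6000·(0.0800+1.8000) = 1.1280 m
margins: 0.1500+0.0800+0.0600 = 0.2900 m
S_min ≈ 0.1440+1.6200+1.1280+0.2900  ⇒  S_min = 1591/500 m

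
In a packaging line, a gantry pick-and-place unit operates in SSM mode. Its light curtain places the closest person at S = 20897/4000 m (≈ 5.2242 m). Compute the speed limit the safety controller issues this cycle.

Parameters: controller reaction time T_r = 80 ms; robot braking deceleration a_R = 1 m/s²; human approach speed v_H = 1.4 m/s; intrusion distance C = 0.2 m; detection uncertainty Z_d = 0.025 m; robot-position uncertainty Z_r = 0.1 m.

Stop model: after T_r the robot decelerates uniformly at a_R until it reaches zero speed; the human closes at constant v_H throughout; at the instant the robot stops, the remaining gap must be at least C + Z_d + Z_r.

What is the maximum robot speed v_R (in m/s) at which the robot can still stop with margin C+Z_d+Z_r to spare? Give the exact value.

collect terms ⇒ (1/2)·v_R² + (37/25)·v_R + (-19149/4000) = 0
  disc = (37/25)² − 4·(1/2)·(-19149/4000) = 117649/10000 ; √disc = 343/100
  v_R = (−(37/25) + 343/100) / (2·(1/2)) = 39/20 m/s
check:
braking lasts T_s = (39/20)/1 = 1.9500 s
robot in T_r: 1.9500·0.0800 = 0.1560 m
robot covers 1.9500·1.9500 − ½·1.0000·1.9500² = 1.9013 m while stopping
human over T_r+T_s: 1.4000·(0.0800+1.9500) = 2.8420 m
C+Z_d+Z_r = 0.2000+0.0250+0.1000 = 0.3250 m
sum ≈ 0.1560+1.9013+2.8420+0.3250 ≈ 5.2242 m = S ✓

v_R_max = 39/20 m/s = 1.9500 m/s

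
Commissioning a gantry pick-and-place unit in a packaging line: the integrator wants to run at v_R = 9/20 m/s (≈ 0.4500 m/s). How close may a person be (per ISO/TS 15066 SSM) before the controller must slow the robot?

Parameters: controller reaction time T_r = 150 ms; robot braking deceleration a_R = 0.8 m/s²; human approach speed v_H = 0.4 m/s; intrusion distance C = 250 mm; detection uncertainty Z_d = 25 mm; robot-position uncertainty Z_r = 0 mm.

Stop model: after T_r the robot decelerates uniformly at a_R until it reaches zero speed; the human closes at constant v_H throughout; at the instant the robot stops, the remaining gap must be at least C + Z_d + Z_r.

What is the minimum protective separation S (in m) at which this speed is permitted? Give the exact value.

S_min = 2413/3200 m = 0.7541 m

stop time T_s = (9/20)/(4/5) = 0.5625 s
robot covers v_R·T_r = 0.4500·0.1500 = 0.0675 m before braking
braking distance = 0.4500²/(2·0.8000) = 0.1266 m
human closes 0.4000·0.7125 = 0.2850 m
residual clearance needed = 0.2500+0.0250+0.0000 = 0.2750 m
S_min ≈ 0.0675+0.1266+0.2850+0.2750  ⇒  S_min = 2413/3200 m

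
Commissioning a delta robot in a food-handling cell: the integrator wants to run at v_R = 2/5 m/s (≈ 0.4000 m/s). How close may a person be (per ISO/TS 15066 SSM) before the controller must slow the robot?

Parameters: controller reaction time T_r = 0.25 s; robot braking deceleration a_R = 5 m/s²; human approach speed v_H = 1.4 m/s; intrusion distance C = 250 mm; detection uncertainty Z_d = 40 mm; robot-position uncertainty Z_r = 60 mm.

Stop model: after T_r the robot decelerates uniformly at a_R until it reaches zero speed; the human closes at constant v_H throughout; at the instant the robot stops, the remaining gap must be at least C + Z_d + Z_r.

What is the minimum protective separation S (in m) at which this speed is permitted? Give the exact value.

stop time T_s = (2/5)/5 = 0.0800 s
reaction-phase robot travel = 0.4000·0.2500 = 0.1000 m
robot covers 0.4000·0.0800 − ½·5.0000·0.0800² = 0.0160 m while stopping
human closes 1.4000·0.3300 = 0.4620 m
residual clearance needed = 0.2500+0.0400+0.0600 = 0.3500 m
S_min ≈ 0.1000+0.0160+0.4620+0.3500  ⇒  S_min = 116/125 m

S_min = 116/125 m = 0.9280 m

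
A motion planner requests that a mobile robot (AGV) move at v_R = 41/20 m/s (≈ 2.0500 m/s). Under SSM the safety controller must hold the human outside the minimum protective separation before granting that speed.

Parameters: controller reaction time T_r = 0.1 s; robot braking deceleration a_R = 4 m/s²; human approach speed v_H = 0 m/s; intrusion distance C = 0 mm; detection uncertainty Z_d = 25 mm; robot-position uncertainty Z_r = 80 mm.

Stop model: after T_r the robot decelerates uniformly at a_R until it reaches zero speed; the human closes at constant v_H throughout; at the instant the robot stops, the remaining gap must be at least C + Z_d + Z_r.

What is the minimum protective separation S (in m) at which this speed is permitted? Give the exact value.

braking lasts T_s = (41/20)/4 = 0.5125 s
reaction-phase robot travel = 2.0500·0.1000 = 0.2050 m
braking distance = 2.0500²/(2·4.0000) = 0.5253 m
person approaches 0.0000·(0.1000+0.5125) = 0.0000 m
residual clearance needed = 0.0000+0.0250+0.0800 = 0.1050 m
S_min ≈ 0.2050+0.5253+0.0000+0.1050  ⇒  S_min = 2673/3200 m

S_min = 2673/3200 m = 0.8353 m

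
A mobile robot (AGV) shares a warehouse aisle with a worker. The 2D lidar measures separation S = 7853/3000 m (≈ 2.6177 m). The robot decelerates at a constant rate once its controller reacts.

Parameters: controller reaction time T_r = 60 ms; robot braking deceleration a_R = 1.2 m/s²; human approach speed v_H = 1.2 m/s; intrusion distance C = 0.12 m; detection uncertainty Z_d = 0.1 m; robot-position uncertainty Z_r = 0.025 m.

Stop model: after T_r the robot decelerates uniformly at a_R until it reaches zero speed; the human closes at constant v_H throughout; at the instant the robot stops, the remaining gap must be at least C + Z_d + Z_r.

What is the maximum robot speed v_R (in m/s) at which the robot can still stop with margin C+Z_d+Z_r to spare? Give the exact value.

v_R_max = 7/5 m/s = 1.4000 m/s

quadratic (5/12)·v² + (53/50)·v + (-3451/1500) = 0
  disc = (53/50)² − 4·(5/12)·(-3451/1500) = 27889/5625 ; √disc = 167/75
  v_R = (−(53/50) + 167/75) / (2·(5/12)) = 7/5 m/s
check:
braking lasts T_s = (7/5)/(6/5) = 1.1667 s
robot in T_r: 1.4000·0.0600 = 0.0840 m
robot covers 1.4000·1.1667 − ½·1.2000·1.1667² = 0.8167 m while stopping
human over T_r+T_s: 1.2000·(0.0600+1.1667) = 1.4720 m
residual clearance needed = 0.1200+0.1000+0.0250 = 0.2450 m
sum ≈ 0.0840+0.8167+1.4720+0.2450 ≈ 2.6177 m = S ✓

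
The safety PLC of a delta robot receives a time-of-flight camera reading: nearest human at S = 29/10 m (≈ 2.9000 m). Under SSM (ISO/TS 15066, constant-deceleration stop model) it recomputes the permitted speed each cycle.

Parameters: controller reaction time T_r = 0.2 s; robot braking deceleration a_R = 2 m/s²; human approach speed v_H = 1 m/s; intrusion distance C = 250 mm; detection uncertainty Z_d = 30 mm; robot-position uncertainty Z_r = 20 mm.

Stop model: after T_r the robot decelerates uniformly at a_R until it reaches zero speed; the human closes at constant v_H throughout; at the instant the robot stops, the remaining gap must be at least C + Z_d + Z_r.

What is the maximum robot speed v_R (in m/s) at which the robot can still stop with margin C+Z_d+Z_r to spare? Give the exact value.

v_R_max = 2 m/s = 2.0000 m/s

quadratic (1/4)·v² + (7/10)·v + (-12/5) = 0
  disc = (7/10)² − 4·(1/4)·(-12/5) = 289/100 ; √disc = 17/10
  v_R = (−(7/10) + 17/10) / (2·(1/4)) = 2 m/s
check:
T_s = v_R/a_R = 2/2 = 1.0000 s
reaction-phase robot travel = 2.0000·0.2000 = 0.4000 m
robot under decel: 2.0000²/(2·2.0000) = 1.0000 m
human over T_r+T_s: 1.0000·(0.2000+1.0000) = 1.2000 m
C+Z_d+Z_r = 0.2500+0.0300+0.0200 = 0.3000 m
sum ≈ 0.4000+1.0000+1.2000+0.3000 ≈ 2.9000 m = S ✓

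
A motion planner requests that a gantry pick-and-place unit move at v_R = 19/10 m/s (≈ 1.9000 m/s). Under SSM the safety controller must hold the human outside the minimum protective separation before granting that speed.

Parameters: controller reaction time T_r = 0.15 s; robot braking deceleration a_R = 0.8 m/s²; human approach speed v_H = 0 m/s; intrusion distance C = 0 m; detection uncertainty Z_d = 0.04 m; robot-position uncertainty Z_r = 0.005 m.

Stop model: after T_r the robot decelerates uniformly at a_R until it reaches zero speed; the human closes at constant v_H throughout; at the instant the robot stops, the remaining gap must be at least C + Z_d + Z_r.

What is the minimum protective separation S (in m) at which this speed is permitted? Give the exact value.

stop time T_s = (19/10)/(4/5) = 2.3750 s
robot covers v_R·T_r = 1.9000·0.1500 = 0.2850 m before braking
robot under decel: 1.9000²/(2·0.8000) = 2.2563 m
human closes 0.0000·2.5250 = 0.0000 m
C+Z_d+Z_r = 0.0000+0.0400+0.0050 = 0.0450 m
S_min ≈ 0.2850+2.2563+0.0000+0.0450  ⇒  S_min = 2069/800 m

S_min = 2069/800 m = 2.5863 m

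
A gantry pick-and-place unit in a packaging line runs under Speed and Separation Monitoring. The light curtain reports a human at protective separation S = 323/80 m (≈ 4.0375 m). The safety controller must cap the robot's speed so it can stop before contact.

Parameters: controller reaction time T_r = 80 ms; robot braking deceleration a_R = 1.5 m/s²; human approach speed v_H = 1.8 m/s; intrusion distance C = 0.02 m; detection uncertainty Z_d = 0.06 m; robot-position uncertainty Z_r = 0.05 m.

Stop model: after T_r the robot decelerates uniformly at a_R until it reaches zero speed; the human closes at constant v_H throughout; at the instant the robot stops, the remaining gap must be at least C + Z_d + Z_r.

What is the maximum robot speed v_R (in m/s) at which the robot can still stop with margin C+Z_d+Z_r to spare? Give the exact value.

v_R_max = 39/20 m/s = 1.9500 m/s

quadratic (1/3)·v² + (32/25)·v + (-7527/2000) = 0
  disc = (32/25)² − 4·(1/3)·(-7527/2000) = 16641/2500 ; √disc = 129/50
  v_R = (−(32/25) + 129/50) / (2·(1/3)) = 39/20 m/s
check:
T_s = v_R/a_R = (39/20)/(3/2) = 1.3000 s
reaction-phase robot travel = 1.9500·0.0800 = 0.1560 m
robot under decel: 1.9500²/(2·1.5000) = 1.2675 m
human closes 1.8000·1.3800 = 2.4840 m
residual clearance needed = 0.0200+0.0600+0.0500 = 0.1300 m
sum ≈ 0.1560+1.2675+2.4840+0.1300 ≈ 4.0375 m = S ✓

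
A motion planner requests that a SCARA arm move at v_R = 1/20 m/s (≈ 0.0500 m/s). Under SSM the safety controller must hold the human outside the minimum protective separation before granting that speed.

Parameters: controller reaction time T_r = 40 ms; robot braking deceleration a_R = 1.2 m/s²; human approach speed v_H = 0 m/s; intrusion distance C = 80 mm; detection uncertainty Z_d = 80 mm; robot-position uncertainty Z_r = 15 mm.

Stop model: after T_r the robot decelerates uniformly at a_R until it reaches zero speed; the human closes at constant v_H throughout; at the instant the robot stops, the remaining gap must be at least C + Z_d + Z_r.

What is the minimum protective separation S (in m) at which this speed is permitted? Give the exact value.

S_min = 4273/24000 m = 0.1780 m

braking lasts T_s = (1/20)/(6/5) = 0.0417 s
robot covers v_R·T_r = 0.0500·0.0400 = 0.0020 m before braking
robot under decel: 0.0500²/(2·1.2000) = 0.0010 m
human closes 0.0000·0.0817 = 0.0000 m
C+Z_d+Z_r = 0.0800+0.0800+0.0150 = 0.1750 m
S_min ≈ 0.0020+0.0010+0.0000+0.1750  ⇒  S_min = 4273/24000 m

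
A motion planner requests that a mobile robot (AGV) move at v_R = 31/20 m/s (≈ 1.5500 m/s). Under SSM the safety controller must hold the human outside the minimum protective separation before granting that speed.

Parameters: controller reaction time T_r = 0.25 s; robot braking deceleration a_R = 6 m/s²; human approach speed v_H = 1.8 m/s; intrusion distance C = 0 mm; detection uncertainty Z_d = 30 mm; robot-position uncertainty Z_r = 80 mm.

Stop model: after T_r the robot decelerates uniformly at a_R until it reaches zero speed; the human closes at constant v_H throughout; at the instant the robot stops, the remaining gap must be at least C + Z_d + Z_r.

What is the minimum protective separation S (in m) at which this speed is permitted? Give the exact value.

S_min = 7741/4800 m = 1.6127 m

braking lasts T_s = (31/20)/6 = 0.2583 s
robot covers v_R·T_r = 1.5500·0.2500 = 0.3875 m before braking
robot under decel: 1.5500²/(2·6.0000) = 0.2002 m
human closes 1.8000·0.5083 = 0.9150 m
residual clearance needed = 0.0000+0.0300+0.0800 = 0.1100 m
S_min ≈ 0.3875+0.2002+0.9150+0.1100  ⇒  S_min = 7741/4800 m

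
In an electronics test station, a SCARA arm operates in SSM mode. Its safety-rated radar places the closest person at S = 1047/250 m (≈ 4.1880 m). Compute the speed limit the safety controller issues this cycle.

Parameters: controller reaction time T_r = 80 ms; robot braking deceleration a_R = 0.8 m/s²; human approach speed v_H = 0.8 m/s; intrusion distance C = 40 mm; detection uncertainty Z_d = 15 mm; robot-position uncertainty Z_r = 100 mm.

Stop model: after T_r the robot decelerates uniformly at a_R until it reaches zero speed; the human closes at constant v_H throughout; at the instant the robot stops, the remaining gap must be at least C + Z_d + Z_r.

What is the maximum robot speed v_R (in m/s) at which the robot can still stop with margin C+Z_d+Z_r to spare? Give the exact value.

v_R_max = 9/5 m/s = 1.8000 m/s

at the boundary: (5/8)·v² + (27/25)·v + (-3969/1000) = 0
  disc = (27/25)² − 4·(5/8)·(-3969/1000) = 110889/10000 ; √disc = 333/100
  v_R = (−(27/25) + 333/100) / (2·(5/8)) = 9/5 m/s
check:
T_s = v_R/a_R = (9/5)/(4/5) = 2.2500 s
robot in T_r: 1.8000·0.0800 = 0.1440 m
robot covers 1.8000·2.2500 − ½·0.8000·2.2500² = 2.0250 m while stopping
person approaches 0.8000·(0.0800+2.2500) = 1.8640 m
residual clearance needed = 0.0400+0.0150+0.1000 = 0.1550 m
sum ≈ 0.1440+2.0250+1.8640+0.1550 ≈ 4.1880 m = S ✓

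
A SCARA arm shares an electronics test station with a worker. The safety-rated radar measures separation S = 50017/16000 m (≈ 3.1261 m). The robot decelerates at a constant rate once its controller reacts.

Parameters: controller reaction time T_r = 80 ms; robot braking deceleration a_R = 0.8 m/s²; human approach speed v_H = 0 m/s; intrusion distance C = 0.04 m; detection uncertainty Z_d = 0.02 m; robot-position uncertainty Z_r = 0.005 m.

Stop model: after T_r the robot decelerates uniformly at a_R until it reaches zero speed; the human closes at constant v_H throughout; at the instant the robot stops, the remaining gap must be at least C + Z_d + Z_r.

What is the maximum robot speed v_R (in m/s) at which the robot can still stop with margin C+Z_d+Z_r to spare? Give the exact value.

v_R_max = 43/20 m/s = 2.1500 m/s

quadratic (5/8)·v² + (2/25)·v + (-48977/16000) = 0
  disc = (2/25)² − 4·(5/8)·(-48977/16000) = 1225449/160000 ; √disc = 1107/400
  v_R = (−(2/25) + 1107/400) / (2·(5/8)) = 43/20 m/s
check:
braking lasts T_s = (43/20)/(4/5) = 2.6875 s
reaction-phase robot travel = 2.1500·0.0800 = 0.1720 m
robot covers 2.1500·2.6875 − ½·0.8000·2.6875² = 2.8891 m while stopping
human over T_r+T_s: 0.0000·(0.0800+2.6875) = 0.0000 m
residual clearance needed = 0.0400+0.0200+0.0050 = 0.0650 m
sum ≈ 0.1720+2.8891+0.0000+0.0650 ≈ 3.1261 m = S ✓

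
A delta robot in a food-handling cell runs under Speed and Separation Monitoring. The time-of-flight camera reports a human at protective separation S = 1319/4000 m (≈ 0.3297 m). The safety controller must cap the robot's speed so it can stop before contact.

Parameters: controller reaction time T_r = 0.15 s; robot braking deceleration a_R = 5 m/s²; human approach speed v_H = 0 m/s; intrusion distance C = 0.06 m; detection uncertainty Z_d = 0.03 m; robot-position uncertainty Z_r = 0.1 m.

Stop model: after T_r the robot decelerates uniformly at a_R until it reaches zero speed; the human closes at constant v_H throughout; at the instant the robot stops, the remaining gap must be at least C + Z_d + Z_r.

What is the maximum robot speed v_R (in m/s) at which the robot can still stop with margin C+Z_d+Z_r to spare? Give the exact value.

quadratic (1/10)·v² + (3/20)·v + (-559/4000) = 0
  disc = (3/20)² − 4·(1/10)·(-559/4000) = 49/625 ; √disc = 7/25
  v_R = (−(3/20) + 7/25) / (2·(1/10)) = 13/20 m/s
check:
braking lasts T_s = (13/20)/5 = 0.1300 s
robot covers v_R·T_r = 0.6500·0.1500 = 0.0975 m before braking
braking distance = 0.6500²/(2·5.0000) = 0.0423 m
human closes 0.0000·0.2800 = 0.0000 m
margins: 0.0600+0.0300+0.1000 = 0.1900 m
sum ≈ 0.0975+0.0423+0.0000+0.1900 ≈ 0.3297 m = S ✓

v_R_max = 13/20 m/s = 0.6500 m/s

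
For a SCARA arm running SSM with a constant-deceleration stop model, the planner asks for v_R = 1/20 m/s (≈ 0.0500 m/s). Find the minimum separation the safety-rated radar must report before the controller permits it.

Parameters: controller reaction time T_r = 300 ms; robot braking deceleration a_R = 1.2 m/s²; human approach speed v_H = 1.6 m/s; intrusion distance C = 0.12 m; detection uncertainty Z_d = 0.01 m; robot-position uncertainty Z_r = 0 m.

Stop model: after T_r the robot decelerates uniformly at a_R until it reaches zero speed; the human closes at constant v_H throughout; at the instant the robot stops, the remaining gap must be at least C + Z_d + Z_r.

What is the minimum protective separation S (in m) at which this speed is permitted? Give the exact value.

S_min = 133/192 m = 0.6927 m

T_s = v_R/a_R = (1/20)/(6/5) = 0.0417 s
robot in T_r: 0.0500·0.3000 = 0.0150 m
braking distance = 0.0500²/(2·1.2000) = 0.0010 m
human closes 1.6000·0.3417 = 0.5467 m
C+Z_d+Z_r = 0.1200+0.0100+0.0000 = 0.1300 m
S_min ≈ 0.0150+0.0010+0.5467+0.1300  ⇒  S_min = 133/192 m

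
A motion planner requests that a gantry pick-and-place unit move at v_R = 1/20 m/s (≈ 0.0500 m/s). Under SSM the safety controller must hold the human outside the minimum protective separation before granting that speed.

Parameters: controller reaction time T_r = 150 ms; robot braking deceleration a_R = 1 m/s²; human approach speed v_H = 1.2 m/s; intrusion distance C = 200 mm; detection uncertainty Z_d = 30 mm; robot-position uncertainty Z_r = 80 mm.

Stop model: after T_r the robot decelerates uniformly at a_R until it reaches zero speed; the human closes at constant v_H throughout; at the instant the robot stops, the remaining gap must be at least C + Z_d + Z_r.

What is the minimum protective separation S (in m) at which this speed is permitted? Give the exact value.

stop time T_s = (1/20)/1 = 0.0500 s
robot covers v_R·T_r = 0.0500·0.1500 = 0.0075 m before braking
braking distance = 0.0500²/(2·1.0000) = 0.0013 m
human over T_r+T_s: 1.2000·(0.1500+0.0500) = 0.2400 m
C+Z_d+Z_r = 0.2000+0.0300+0.0800 = 0.3100 m
S_min ≈ 0.0075+0.0013+0.2400+0.3100  ⇒  S_min = 447/800 m

S_min = 447/800 m = 0.5587 m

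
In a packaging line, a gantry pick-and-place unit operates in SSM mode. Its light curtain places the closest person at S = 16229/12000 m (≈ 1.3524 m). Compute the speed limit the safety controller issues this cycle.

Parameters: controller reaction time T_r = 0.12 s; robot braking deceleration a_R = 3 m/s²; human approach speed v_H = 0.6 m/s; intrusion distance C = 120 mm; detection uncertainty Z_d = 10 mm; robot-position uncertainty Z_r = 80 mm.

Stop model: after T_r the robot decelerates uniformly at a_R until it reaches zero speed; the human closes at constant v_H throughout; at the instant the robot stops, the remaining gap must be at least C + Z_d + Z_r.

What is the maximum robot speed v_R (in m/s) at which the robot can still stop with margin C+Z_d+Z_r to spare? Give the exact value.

at the boundary: (1/6)·v² + (8/25)·v + (-2569/2400) = 0
  disc = (8/25)² − 4·(1/6)·(-2569/2400) = 73441/90000 ; √disc = 271/300
  v_R = (−(8/25) + 271/300) / (2·(1/6)) = 7/4 m/s
check:
stop time T_s = (7/4)/3 = 0.5833 s
robot covers v_R·T_r = 1.7500·0.1200 = 0.2100 m before braking
robot under decel: 1.7500²/(2·3.0000) = 0.5104 m
human closes 0.6000·0.7033 = 0.4220 m
C+Z_d+Z_r = 0.1200+0.0100+0.0800 = 0.2100 m
sum ≈ 0.2100+0.5104+0.4220+0.2100 ≈ 1.3524 m = S ✓

v_R_max = 7/4 m/s = 1.7500 m/s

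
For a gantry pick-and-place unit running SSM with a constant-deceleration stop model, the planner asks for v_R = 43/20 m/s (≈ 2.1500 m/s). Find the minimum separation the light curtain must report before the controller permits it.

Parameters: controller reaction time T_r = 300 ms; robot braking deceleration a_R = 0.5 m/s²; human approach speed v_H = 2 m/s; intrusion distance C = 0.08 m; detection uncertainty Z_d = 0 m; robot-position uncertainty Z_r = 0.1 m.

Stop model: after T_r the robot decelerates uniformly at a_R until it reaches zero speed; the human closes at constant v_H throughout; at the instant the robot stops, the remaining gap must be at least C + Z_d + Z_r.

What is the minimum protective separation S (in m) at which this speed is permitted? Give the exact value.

S_min = 5859/400 m = 14.6475 m

T_s = v_R/a_R = (43/20)/(1/2) = 4.3000 s
robot covers v_R·T_r = 2.1500·0.3000 = 0.6450 m before braking
braking distance = 2.1500²/(2·0.5000) = 4.6225 m
human over T_r+T_s: 2.0000·(0.3000+4.3000) = 9.2000 m
C+Z_d+Z_r = 0.0800+0.0000+0.1000 = 0.1800 m
S_min ≈ 0.6450+4.6225+9.2000+0.1800  ⇒  S_min = 5859/400 m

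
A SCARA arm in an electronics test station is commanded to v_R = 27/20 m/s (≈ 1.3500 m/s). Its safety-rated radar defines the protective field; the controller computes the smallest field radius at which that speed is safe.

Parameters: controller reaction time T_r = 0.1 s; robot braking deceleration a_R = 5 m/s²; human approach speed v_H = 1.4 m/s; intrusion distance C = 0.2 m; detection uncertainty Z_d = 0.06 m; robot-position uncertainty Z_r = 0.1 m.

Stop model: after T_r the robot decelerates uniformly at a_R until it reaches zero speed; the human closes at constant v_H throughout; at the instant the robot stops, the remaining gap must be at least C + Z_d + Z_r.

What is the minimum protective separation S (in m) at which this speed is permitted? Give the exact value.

S_min = 4781/4000 m = 1.1952 m

stop time T_s = (27/20)/5 = 0.2700 s
reaction-phase robot travel = 1.3500·0.1000 = 0.1350 m
robot under decel: 1.3500²/(2·5.0000) = 0.1822 m
person approaches 1.4000·(0.1000+0.2700) = 0.5180 m
residual clearance needed = 0.2000+0.0600+0.1000 = 0.3600 m
S_min ≈ 0.1350+0.1822+0.5180+0.3600  ⇒  S_min = 4781/4000 m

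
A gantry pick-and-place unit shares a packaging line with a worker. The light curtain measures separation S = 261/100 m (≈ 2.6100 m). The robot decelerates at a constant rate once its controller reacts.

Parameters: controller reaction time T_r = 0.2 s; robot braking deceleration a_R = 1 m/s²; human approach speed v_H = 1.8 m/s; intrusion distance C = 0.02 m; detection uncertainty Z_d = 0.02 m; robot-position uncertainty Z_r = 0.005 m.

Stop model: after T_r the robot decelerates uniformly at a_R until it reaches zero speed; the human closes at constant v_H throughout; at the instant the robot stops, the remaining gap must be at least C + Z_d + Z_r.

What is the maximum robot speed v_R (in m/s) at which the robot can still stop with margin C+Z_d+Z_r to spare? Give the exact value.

v_R_max = 9/10 m/s = 0.9000 m/s

quadratic (1/2)·v² + (2)·v + (-441/200) = 0
  disc = (2)² − 4·(1/2)·(-441/200) = 841/100 ; √disc = 29/10
  v_R = (−(2) + 29/10) / (2·(1/2)) = 9/10 m/s
check:
braking lasts T_s = (9/10)/1 = 0.9000 s
robot covers v_R·T_r = 0.9000·0.2000 = 0.1800 m before braking
robot covers 0.9000·0.9000 − ½·1.0000·0.9000² = 0.4050 m while stopping
human closes 1.8000·1.1000 = 1.9800 m
margins: 0.0200+0.0200+0.0050 = 0.0450 m
sum ≈ 0.1800+0.4050+1.9800+0.0450 ≈ 2.6100 m = S ✓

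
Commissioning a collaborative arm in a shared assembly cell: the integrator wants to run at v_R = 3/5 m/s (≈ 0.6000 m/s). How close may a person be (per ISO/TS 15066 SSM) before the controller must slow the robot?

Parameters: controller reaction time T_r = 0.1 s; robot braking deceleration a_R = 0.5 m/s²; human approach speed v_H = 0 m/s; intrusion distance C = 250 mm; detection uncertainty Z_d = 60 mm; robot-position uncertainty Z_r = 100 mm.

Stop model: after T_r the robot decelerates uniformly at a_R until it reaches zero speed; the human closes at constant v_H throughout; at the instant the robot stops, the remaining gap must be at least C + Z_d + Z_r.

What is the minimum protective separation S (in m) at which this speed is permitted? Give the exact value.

braking lasts T_s = (3/5)/(1/2) = 1.2000 s
robot in T_r: 0.6000·0.1000 = 0.0600 m
robot under decel: 0.6000²/(2·0.5000) = 0.3600 m
human over T_r+T_s: 0.0000·(0.1000+1.2000) = 0.0000 m
margins: 0.2500+0.0600+0.1000 = 0.4100 m
S_min ≈ 0.0600+0.3600+0.0000+0.4100  ⇒  S_min = 83/100 m

S_min = 83/100 m = 0.8300 m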